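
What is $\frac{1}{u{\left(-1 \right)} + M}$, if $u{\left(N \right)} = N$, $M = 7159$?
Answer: $\frac{1}{7158} \approx 0.0001397$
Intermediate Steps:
$\frac{1}{u{\left(-1 \right)} + M} = \frac{1}{-1 + 7159} = \frac{1}{7158}$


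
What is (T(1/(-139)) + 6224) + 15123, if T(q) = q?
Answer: 2967232/139 ≈ 21347.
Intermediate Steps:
(T(1/(-139)) + 6224) + 15123 = (1/(-139) + 6224) + 15123 = (-1/139 + 6224) + 15123 = 865135/139 + 15123 = 2967232/139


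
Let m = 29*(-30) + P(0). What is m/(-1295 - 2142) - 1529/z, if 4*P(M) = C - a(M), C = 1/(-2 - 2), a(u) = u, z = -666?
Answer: 46677077/18312336 ≈ 2.5489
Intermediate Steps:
C = -¼ (C = 1/(-4) = -¼ ≈ -0.25000)
P(M) = -1/16 - M/4 (P(M) = (-¼ - M)/4 = -1/16 - M/4)
m = -13921/16 (m = 29*(-30) + (-1/16 - ¼*0) = -870 + (-1/16 + 0) = -870 - 1/16 = -13921/16 ≈ -870.06)
m/(-1295 - 2142) - 1529/z = -13921/(16*(-1295 - 2142)) - 1529/(-666) = -13921/16/(-3437) - 1529*(-1/666) = -13921/16*(-1/3437) + 1529/666 = 13921/54992 + 1529/666 = 46677077/18312336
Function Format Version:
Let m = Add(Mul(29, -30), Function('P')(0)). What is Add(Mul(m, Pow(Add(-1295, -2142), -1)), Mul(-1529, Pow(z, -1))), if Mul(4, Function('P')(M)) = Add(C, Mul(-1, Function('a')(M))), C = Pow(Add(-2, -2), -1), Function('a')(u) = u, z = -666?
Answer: Rational(46677077, 18312336) ≈ 2.5489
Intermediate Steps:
C = Rational(-1, 4) (C = Pow(-4, -1) = Rational(-1, 4) ≈ -0.25000)
Function('P')(M) = Add(Rational(-1, 16), Mul(Rational(-1, 4), M)) (Function('P')(M) = Mul(Rational(1, 4), Add(Rational(-1, 4), Mul(-1, M))) = Add(Rational(-1, 16), Mul(Rational(-1, 4), M)))
m = Rational(-13921, 16) (m = Add(Mul(29, -30), Add(Rational(-1, 16), Mul(Rational(-1, 4), 0))) = Add(-870, Add(Rational(-1, 16), 0)) = Add(-870, Rational(-1, 16)) = Rational(-13921, 16) ≈ -870.06)
Add(Mul(m, Pow(Add(-1295, -2142), -1)), Mul(-1529, Pow(z, -1))) = Add(Mul(Rational(-13921, 16), Pow(Add(-1295, -2142), -1)), Mul(-1529, Pow(-666, -1))) = Add(Mul(Rational(-13921, 16), Pow(-3437, -1)), Mul(-1529, Rational(-1, 666))) = Add(Mul(Rational(-13921, 16), Rational(-1, 3437)), Rational(1529, 666)) = Add(Rational(13921, 54992), Rational(1529, 666)) = Rational(46677077, 18312336)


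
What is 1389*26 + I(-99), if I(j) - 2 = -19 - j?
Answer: 36196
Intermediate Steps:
I(j) = -17 - j (I(j) = 2 + (-19 - j) = -17 - j)
1389*26 + I(-99) = 1389*26 + (-17 - 1*(-99)) = 36114 + (-17 + 99) = 36114 + 82 = 36196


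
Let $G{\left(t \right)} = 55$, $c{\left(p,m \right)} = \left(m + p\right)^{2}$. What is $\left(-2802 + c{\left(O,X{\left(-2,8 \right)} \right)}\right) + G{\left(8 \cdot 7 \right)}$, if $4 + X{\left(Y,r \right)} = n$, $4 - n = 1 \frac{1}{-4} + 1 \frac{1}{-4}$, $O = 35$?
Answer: $- \frac{5947}{4} \approx -1486.8$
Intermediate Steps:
$n = \frac{9}{2}$ ($n = 4 - \left(1 \frac{1}{-4} + 1 \frac{1}{-4}\right) = 4 - \left(1 \left(- \frac{1}{4}\right) + 1 \left(- \frac{1}{4}\right)\right) = 4 - \left(- \frac{1}{4} - \frac{1}{4}\right) = 4 - - \frac{1}{2} = 4 + \frac{1}{2} = \frac{9}{2} \approx 4.5$)
$X{\left(Y,r \right)} = \frac{1}{2}$ ($X{\left(Y,r \right)} = -4 + \frac{9}{2} = \frac{1}{2}$)
$\left(-2802 + c{\left(O,X{\left(-2,8 \right)} \right)}\right) + G{\left(8 \cdot 7 \right)} = \left(-2802 + \left(\frac{1}{2} + 35\right)^{2}\right) + 55 = \left(-2802 + \left(\frac{71}{2}\right)^{2}\right) + 55 = \left(-2802 + \frac{5041}{4}\right) + 55 = - \frac{6167}{4} + 55 = - \frac{5947}{4}$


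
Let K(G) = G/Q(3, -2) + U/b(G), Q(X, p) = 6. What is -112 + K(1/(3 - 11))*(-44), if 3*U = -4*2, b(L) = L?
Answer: -4199/4 ≈ -1049.8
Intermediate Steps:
U = -8/3 (U = (-4*2)/3 = (1/3)*(-8) = -8/3 ≈ -2.6667)
K(G) = -8/(3*G) + G/6 (K(G) = G/6 - 8/(3*G) = -8/(3*G) + G/6)
-112 + K(1/(3 - 11))*(-44) = -112 + ((-16 + (1/(3 - 11))**2)/(6*(1/(3 - 11))))*(-44) = -112 + ((-16 + (1/(-8))**2)/(6*(1/(-8))))*(-44) = -112 + ((-16 + (-1/8)**2)/(6*(-1/8)))*(-44) = -112 + ((1/6)*(-8)*(-16 + 1/64))*(-44) = -112 + ((1/6)*(-8)*(-1023/64))*(-44) = -112 + (341/16)*(-44) = -112 - 3751/4 = -4199/4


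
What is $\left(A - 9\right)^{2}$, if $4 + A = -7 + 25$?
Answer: $25$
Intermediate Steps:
$A = 14$ ($A = -4 + \left(-7 + 25\right) = -4 + 18 = 14$)
$\left(A - 9\right)^{2} = \left(14 - 9\right)^{2} = 5^{2} = 25$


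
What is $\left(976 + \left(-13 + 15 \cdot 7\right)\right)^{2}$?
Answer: $1140624$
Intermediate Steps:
$\left(976 + \left(-13 + 15 \cdot 7\right)\right)^{2} = \left(976 + \left(-13 + 105\right)\right)^{2} = \left(976 + 92\right)^{2} = 1068^{2} = 1140624$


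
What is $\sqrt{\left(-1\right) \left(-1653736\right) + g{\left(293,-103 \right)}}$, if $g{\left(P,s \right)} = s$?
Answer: $3 \sqrt{183737} \approx 1285.9$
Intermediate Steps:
$\sqrt{\left(-1\right) \left(-1653736\right) + g{\left(293,-103 \right)}} = \sqrt{\left(-1\right) \left(-1653736\right) - 103} = \sqrt{1653736 - 103} = \sqrt{1653633} = 3 \sqrt{183737}$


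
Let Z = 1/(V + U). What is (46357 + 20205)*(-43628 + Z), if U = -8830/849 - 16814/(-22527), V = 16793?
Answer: -310713417084730010638/106996196705 ≈ -2.9040e+9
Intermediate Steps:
U = -61546108/6375141 (U = -8830*1/849 - 16814*(-1/22527) = -8830/849 + 16814/22527 = -61546108/6375141 ≈ -9.6541)
Z = 6375141/106996196705 (Z = 1/(16793 - 61546108/6375141) = 1/(106996196705/6375141) = 6375141/106996196705 ≈ 5.9583e-5)
(46357 + 20205)*(-43628 + Z) = (46357 + 20205)*(-43628 + 6375141/106996196705) = 66562*(-4668030063470599/106996196705) = -310713417084730010638/106996196705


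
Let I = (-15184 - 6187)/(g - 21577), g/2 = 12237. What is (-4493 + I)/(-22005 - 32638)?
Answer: 13037592/158300771 ≈ 0.082360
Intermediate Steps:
g = 24474 (g = 2*12237 = 24474)
I = -21371/2897 (I = (-15184 - 6187)/(24474 - 21577) = -21371/2897 ≈ -7.3769)
(-4493 + I)/(-22005 - 32638) = (-4493 - 21371/2897)/(-22005 - 32638) = -13037592/2897/(-54643) = -13037592/2897*(-1/54643) = 13037592/158300771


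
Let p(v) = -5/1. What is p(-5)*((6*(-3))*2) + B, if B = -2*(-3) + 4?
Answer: 190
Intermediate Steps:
p(v) = -5 (p(v) = -5*1 = -5)
B = 10 (B = 6 + 4 = 10)
p(-5)*((6*(-3))*2) + B = -5*6*(-3)*2 + 10 = -(-90)*2 + 10 = -5*(-36) + 10 = 180 + 10 = 190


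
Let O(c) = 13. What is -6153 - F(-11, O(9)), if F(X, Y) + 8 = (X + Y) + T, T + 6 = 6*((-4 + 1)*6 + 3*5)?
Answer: -6123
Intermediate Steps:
T = -24 (T = -6 + 6*((-4 + 1)*6 + 3*5) = -6 + 6*(-3*6 + 15) = -6 + 6*(-18 + 15) = -6 + 6*(-3) = -6 - 18 = -24)
F(X, Y) = -32 + X + Y (F(X, Y) = -8 + ((X + Y) - 24) = -8 + (-24 + X + Y) = -32 + X + Y)
-6153 - F(-11, O(9)) = -6153 - (-32 - 11 + 13) = -6153 - 1*(-30) = -6153 + 30 = -6123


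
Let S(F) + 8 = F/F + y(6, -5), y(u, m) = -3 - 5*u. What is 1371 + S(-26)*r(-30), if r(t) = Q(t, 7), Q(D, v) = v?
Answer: 1091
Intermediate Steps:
r(t) = 7
y(u, m) = -3 - 5*u
S(F) = -40 (S(F) = -8 + (F/F + (-3 - 5*6)) = -8 + (1 + (-3 - 30)) = -8 + (1 - 33) = -8 - 32 = -40)
1371 + S(-26)*r(-30) = 1371 - 40*7 = 1371 - 280 = 1091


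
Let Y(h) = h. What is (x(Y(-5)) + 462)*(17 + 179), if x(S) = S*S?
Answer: 95452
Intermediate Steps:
x(S) = S**2
(x(Y(-5)) + 462)*(17 + 179) = ((-5)**2 + 462)*(17 + 179) = (25 + 462)*196 = 487*196 = 95452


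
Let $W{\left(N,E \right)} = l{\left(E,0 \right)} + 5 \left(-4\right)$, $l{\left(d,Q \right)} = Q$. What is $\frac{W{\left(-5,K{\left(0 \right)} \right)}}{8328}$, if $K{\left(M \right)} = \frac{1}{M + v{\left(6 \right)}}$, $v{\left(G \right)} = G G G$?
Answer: $- \frac{5}{2082} \approx -0.0024015$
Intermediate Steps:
$v{\left(G \right)} = G^{3}$ ($v{\left(G \right)} = G^{2} G = G^{3}$)
$K{\left(M \right)} = \frac{1}{216 + M}$ ($K{\left(M \right)} = \frac{1}{M + 6^{3}} = \frac{1}{M + 216} = \frac{1}{216 + M}$)
$W{\left(N,E \right)} = -20$ ($W{\left(N,E \right)} = 0 + 5 \left(-4\right) = 0 - 20 = -20$)
$\frac{W{\left(-5,K{\left(0 \right)} \right)}}{8328} = - \frac{20}{8328} = \left(-20\right) \frac{1}{8328} = - \frac{5}{2082}$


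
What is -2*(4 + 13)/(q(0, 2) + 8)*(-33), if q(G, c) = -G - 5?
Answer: 374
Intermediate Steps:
q(G, c) = -5 - G
-2*(4 + 13)/(q(0, 2) + 8)*(-33) = -2*(4 + 13)/((-5 - 1*0) + 8)*(-33) = -34/((-5 + 0) + 8)*(-33) = -34/(-5 + 8)*(-33) = -34/3*(-33) = 374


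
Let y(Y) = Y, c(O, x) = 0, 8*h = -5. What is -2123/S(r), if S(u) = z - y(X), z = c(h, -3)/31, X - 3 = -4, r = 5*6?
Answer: -2123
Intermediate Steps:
h = -5/8 (h = (⅛)*(-5) = -5/8 ≈ -0.62500)
r = 30
X = -1 (X = 3 - 4 = -1)
z = 0 (z = 0/31 = 0*(1/31) = 0)
S(u) = 1 (S(u) = 0 - 1*(-1) = 0 + 1 = 1)
-2123/S(r) = -2123/1 = -2123*1 = -2123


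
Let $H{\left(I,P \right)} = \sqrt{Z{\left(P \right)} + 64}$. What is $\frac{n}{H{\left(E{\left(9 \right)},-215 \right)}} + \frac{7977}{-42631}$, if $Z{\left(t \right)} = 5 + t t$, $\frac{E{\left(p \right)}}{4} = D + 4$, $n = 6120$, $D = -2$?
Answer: $- \frac{7977}{42631} + \frac{3060 \sqrt{46294}}{23147} \approx 28.257$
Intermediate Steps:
$E{\left(p \right)} = 8$ ($E{\left(p \right)} = 4 \left(-2 + 4\right) = 4 \cdot 2 = 8$)
$Z{\left(t \right)} = 5 + t^{2}$
$H{\left(I,P \right)} = \sqrt{69 + P^{2}}$ ($H{\left(I,P \right)} = \sqrt{\left(5 + P^{2}\right) + 64} = \sqrt{69 + P^{2}}$)
$\frac{n}{H{\left(E{\left(9 \right)},-215 \right)}} + \frac{7977}{-42631} = \frac{6120}{\sqrt{69 + \left(-215\right)^{2}}} + \frac{7977}{-42631} = \frac{6120}{\sqrt{69 + 46225}} + 7977 \left(- \frac{1}{42631}\right) = \frac{6120}{\sqrt{46294}} - \frac{7977}{42631} = 6120 \frac{\sqrt{46294}}{46294} - \frac{7977}{42631} = \frac{3060 \sqrt{46294}}{23147} - \frac{7977}{42631} = - \frac{7977}{42631} + \frac{3060 \sqrt{46294}}{23147}$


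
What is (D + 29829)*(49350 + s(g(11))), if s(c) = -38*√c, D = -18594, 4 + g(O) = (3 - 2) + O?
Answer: 554447250 - 853860*√2 ≈ 5.5324e+8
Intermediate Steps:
g(O) = -3 + O (g(O) = -4 + ((3 - 2) + O) = -4 + (1 + O) = -3 + O)
(D + 29829)*(49350 + s(g(11))) = (-18594 + 29829)*(49350 - 38*√(-3 + 11)) = 11235*(49350 - 76*√2) = 554447250 - 853860*√2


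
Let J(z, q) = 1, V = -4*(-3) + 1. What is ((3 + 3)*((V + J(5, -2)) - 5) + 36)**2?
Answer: 8100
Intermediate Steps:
V = 13 (V = 12 + 1 = 13)
((3 + 3)*((V + J(5, -2)) - 5) + 36)**2 = ((3 + 3)*((13 + 1) - 5) + 36)**2 = (6*(14 - 5) + 36)**2 = (6*9 + 36)**2 = (54 + 36)**2 = 90**2 = 8100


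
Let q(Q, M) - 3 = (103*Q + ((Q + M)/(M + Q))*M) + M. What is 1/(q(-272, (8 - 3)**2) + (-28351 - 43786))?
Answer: -1/100100 ≈ -9.9900e-6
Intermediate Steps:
q(Q, M) = 3 + 2*M + 103*Q (q(Q, M) = 3 + ((103*Q + ((Q + M)/(M + Q))*M) + M) = 3 + ((103*Q + ((M + Q)/(M + Q))*M) + M) = 3 + ((103*Q + 1*M) + M) = 3 + ((103*Q + M) + M) = 3 + ((M + 103*Q) + M) = 3 + (2*M + 103*Q) = 3 + 2*M + 103*Q)
1/(q(-272, (8 - 3)**2) + (-28351 - 43786)) = 1/((3 + 2*(8 - 3)**2 + 103*(-272)) + (-28351 - 43786)) = 1/((3 + 2*5**2 - 28016) - 72137) = 1/((3 + 2*25 - 28016) - 72137) = 1/((3 + 50 - 28016) - 72137) = 1/(-27963 - 72137) = 1/(-100100) = -1/100100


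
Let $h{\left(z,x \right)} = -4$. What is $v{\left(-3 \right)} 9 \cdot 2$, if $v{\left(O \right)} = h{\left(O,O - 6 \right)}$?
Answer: $-72$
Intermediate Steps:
$v{\left(O \right)} = -4$
$v{\left(-3 \right)} 9 \cdot 2 = \left(-4\right) 9 \cdot 2 = \left(-36\right) 2 = -72$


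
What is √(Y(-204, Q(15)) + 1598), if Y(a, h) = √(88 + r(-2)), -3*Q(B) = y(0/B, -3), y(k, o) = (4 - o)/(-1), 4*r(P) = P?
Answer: √(6392 + 10*√14)/2 ≈ 40.092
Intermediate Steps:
r(P) = P/4
y(k, o) = -4 + o (y(k, o) = (4 - o)*(-1) = -4 + o)
Q(B) = 7/3 (Q(B) = -(-4 - 3)/3 = -⅓*(-7) = 7/3)
Y(a, h) = 5*√14/2 (Y(a, h) = √(88 + (¼)*(-2)) = √(88 - ½) = √(175/2) = 5*√14/2)
√(Y(-204, Q(15)) + 1598) = √(5*√14/2 + 1598) = √(1598 + 5*√14/2)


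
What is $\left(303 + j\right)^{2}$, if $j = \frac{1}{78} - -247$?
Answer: $\frac{1840495801}{6084} \approx 3.0251 \cdot 10^{5}$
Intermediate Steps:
$j = \frac{19267}{78}$ ($j = \frac{1}{78} + 247 = \frac{19267}{78} \approx 247.01$)
$\left(303 + j\right)^{2} = \left(303 + \frac{19267}{78}\right)^{2} = \left(\frac{42901}{78}\right)^{2} = \frac{1840495801}{6084}$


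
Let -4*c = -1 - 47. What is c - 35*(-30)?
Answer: 1062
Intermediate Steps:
c = 12 (c = -(-1 - 47)/4 = -¼*(-48) = 12)
c - 35*(-30) = 12 - 35*(-30) = 12 + 1050 = 1062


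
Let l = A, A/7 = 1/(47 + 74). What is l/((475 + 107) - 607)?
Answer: -7/3025 ≈ -0.0023140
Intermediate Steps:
A = 7/121 (A = 7/(47 + 74) = 7/121 ≈ 0.057851)
l = 7/121 ≈ 0.057851
l/((475 + 107) - 607) = 7/(121*((475 + 107) - 607)) = 7/(121*(582 - 607)) = (7/121)/(-25) = (7/121)*(-1/25) = -7/3025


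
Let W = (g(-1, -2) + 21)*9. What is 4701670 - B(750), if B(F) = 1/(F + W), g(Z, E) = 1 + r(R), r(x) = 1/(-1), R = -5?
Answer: 4414868129/939 ≈ 4.7017e+6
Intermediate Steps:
r(x) = -1
g(Z, E) = 0 (g(Z, E) = 1 - 1 = 0)
W = 189 (W = (0 + 21)*9 = 21*9 = 189)
B(F) = 1/(189 + F) (B(F) = 1/(F + 189) = 1/(189 + F))
4701670 - B(750) = 4701670 - 1/(189 + 750) = 4701670 - 1/939 = 4414868129/939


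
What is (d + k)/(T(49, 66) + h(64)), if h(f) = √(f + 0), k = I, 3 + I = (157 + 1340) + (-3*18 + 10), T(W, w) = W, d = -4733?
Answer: -3283/57 ≈ -57.596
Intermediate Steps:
I = 1450 (I = -3 + ((157 + 1340) + (-3*18 + 10)) = -3 + (1497 + (-54 + 10)) = -3 + (1497 - 44) = -3 + 1453 = 1450)
k = 1450
h(f) = √f
(d + k)/(T(49, 66) + h(64)) = (-4733 + 1450)/(49 + √64) = -3283/(49 + 8) = -3283/57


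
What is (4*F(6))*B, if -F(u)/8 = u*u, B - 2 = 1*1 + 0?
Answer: -3456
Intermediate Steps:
B = 3 (B = 2 + (1*1 + 0) = 2 + (1 + 0) = 2 + 1 = 3)
F(u) = -8*u² (F(u) = -8*u*u = -8*u²)
(4*F(6))*B = (4*(-8*6²))*3 = (4*(-8*36))*3 = (4*(-288))*3 = -1152*3 = -3456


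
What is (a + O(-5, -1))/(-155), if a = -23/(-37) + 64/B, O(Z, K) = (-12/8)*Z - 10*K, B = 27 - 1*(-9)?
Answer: -13253/103230 ≈ -0.12838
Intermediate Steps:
B = 36 (B = 27 + 9 = 36)
O(Z, K) = -10*K - 3*Z/2 (O(Z, K) = (-12*⅛)*Z - 10*K = -3*Z/2 - 10*K = -10*K - 3*Z/2)
a = 799/333 (a = -23/(-37) + 64/36 = -23*(-1/37) + 64*(1/36) = 23/37 + 16/9 = 799/333 ≈ 2.3994)
(a + O(-5, -1))/(-155) = (799/333 + (-10*(-1) - 3/2*(-5)))/(-155) = (799/333 + (10 + 15/2))*(-1/155) = (799/333 + 35/2)*(-1/155) = (13253/666)*(-1/155) = -13253/103230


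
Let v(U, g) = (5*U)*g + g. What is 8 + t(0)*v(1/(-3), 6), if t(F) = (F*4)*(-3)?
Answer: 8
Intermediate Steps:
v(U, g) = g + 5*U*g (v(U, g) = 5*U*g + g = g + 5*U*g)
t(F) = -12*F (t(F) = (4*F)*(-3) = -12*F)
8 + t(0)*v(1/(-3), 6) = 8 + (-12*0)*(6*(1 + 5/(-3))) = 8 + 0*(6*(1 + 5*(-⅓))) = 8 + 0*(6*(1 - 5/3)) = 8 + 0*(6*(-⅔)) = 8 + 0*(-4) = 8 + 0 = 8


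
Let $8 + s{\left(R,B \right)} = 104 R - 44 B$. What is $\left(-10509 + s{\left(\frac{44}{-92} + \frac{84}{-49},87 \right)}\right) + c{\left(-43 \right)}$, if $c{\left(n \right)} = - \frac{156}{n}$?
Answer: $- \frac{100863935}{6923} \approx -14569.0$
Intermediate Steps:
$s{\left(R,B \right)} = -8 - 44 B + 104 R$ ($s{\left(R,B \right)} = -8 - \left(- 104 R + 44 B\right) = -8 - 44 B + 104 R$)
$\left(-10509 + s{\left(\frac{44}{-92} + \frac{84}{-49},87 \right)}\right) + c{\left(-43 \right)} = \left(-10509 - \left(3836 - 104 \left(\frac{44}{-92} + \frac{84}{-49}\right)\right)\right) - \frac{156}{-43} = \left(-10509 - \left(3836 - 104 \left(44 \left(- \frac{1}{92}\right) + 84 \left(- \frac{1}{49}\right)\right)\right)\right) - - \frac{156}{43} = \left(-10509 - \left(3836 - 104 \left(- \frac{11}{23} - \frac{12}{7}\right)\right)\right) + \frac{156}{43} = \left(-10509 - \frac{654308}{161}\right) + \frac{156}{43} = - \frac{2346257}{161} + \frac{156}{43} = - \frac{100863935}{6923}$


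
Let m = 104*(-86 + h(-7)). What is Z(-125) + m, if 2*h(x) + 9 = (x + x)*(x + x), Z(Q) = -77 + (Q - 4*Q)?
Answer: 1078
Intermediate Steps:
Z(Q) = -77 - 3*Q
h(x) = -9/2 + 2*x² (h(x) = -9/2 + ((x + x)*(x + x))/2 = -9/2 + ((2*x)*(2*x))/2 = -9/2 + (4*x²)/2 = -9/2 + 2*x²)
m = 780 (m = 104*(-86 + (-9/2 + 2*(-7)²)) = 104*(-86 + (-9/2 + 2*49)) = 104*(-86 + (-9/2 + 98)) = 104*(-86 + 187/2) = 104*(15/2) = 780)
Z(-125) + m = (-77 - 3*(-125)) + 780 = (-77 + 375) + 780 = 298 + 780 = 1078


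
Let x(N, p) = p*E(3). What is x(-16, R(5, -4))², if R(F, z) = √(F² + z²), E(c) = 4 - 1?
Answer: 369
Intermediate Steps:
E(c) = 3
x(N, p) = 3*p (x(N, p) = p*3 = 3*p)
x(-16, R(5, -4))² = (3*√(5² + (-4)²))² = (3*√(25 + 16))² = (3*√41)² = 369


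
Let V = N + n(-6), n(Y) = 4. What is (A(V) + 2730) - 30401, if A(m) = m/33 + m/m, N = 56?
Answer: -304350/11 ≈ -27668.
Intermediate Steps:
V = 60 (V = 56 + 4 = 60)
A(m) = 1 + m/33 (A(m) = m*(1/33) + 1 = m/33 + 1 = 1 + m/33)
(A(V) + 2730) - 30401 = ((1 + (1/33)*60) + 2730) - 30401 = ((1 + 20/11) + 2730) - 30401 = (31/11 + 2730) - 30401 = 30061/11 - 30401 = -304350/11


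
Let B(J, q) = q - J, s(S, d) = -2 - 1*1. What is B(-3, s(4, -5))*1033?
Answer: 0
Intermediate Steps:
s(S, d) = -3 (s(S, d) = -2 - 1 = -3)
B(-3, s(4, -5))*1033 = (-3 - 1*(-3))*1033 = (-3 + 3)*1033 = 0*1033 = 0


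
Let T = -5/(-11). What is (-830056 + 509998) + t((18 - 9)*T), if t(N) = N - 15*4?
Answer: -3521253/11 ≈ -3.2011e+5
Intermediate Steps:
T = 5/11 (T = -5*(-1/11) = 5/11 ≈ 0.45455)
t(N) = -60 + N (t(N) = N - 60 = -60 + N)
(-830056 + 509998) + t((18 - 9)*T) = (-830056 + 509998) + (-60 + (18 - 9)*(5/11)) = -320058 + (-60 + 9*(5/11)) = -320058 + (-60 + 45/11) = -320058 - 615/11 = -3521253/11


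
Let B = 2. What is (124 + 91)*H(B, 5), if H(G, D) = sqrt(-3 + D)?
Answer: 215*sqrt(2) ≈ 304.06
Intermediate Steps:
(124 + 91)*H(B, 5) = (124 + 91)*sqrt(-3 + 5) = 215*sqrt(2)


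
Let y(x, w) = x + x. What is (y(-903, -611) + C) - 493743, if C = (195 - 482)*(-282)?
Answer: -414615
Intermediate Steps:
y(x, w) = 2*x
C = 80934 (C = -287*(-282) = 80934)
(y(-903, -611) + C) - 493743 = (2*(-903) + 80934) - 493743 = (-1806 + 80934) - 493743 = 79128 - 493743 = -414615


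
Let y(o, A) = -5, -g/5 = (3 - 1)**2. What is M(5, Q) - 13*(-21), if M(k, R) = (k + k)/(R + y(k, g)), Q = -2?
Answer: 1901/7 ≈ 271.57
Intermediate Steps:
g = -20 (g = -5*(3 - 1)**2 = -5*2**2 = -5*4 = -20)
M(k, R) = 2*k/(-5 + R) (M(k, R) = (k + k)/(R - 5) = (2*k)/(-5 + R) = 2*k/(-5 + R))
M(5, Q) - 13*(-21) = 2*5/(-5 - 2) - 13*(-21) = 2*5/(-7) + 273 = 2*5*(-1/7) + 273 = -10/7 + 273 = 1901/7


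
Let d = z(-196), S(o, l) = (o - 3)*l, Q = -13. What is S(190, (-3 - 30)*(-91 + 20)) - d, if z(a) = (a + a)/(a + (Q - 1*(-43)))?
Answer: 36365507/83 ≈ 4.3814e+5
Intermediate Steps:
S(o, l) = l*(-3 + o) (S(o, l) = (-3 + o)*l = l*(-3 + o))
z(a) = 2*a/(30 + a) (z(a) = (a + a)/(a + (-13 - 1*(-43))) = (2*a)/(a + (-13 + 43)) = (2*a)/(a + 30) = (2*a)/(30 + a) = 2*a/(30 + a))
d = 196/83 (d = 2*(-196)/(30 - 196) = 2*(-196)/(-166) = 2*(-196)*(-1/166) = 196/83 ≈ 2.3614)
S(190, (-3 - 30)*(-91 + 20)) - d = ((-3 - 30)*(-91 + 20))*(-3 + 190) - 1*196/83 = -33*(-71)*187 - 196/83 = 2343*187 - 196/83 = 438141 - 196/83 = 36365507/83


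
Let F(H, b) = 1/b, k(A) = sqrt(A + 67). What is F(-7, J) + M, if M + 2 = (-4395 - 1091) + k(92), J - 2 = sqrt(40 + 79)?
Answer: -631122/115 + sqrt(159) + sqrt(119)/115 ≈ -5475.3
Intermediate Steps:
k(A) = sqrt(67 + A)
J = 2 + sqrt(119) (J = 2 + sqrt(40 + 79) = 2 + sqrt(119) ≈ 12.909)
M = -5488 + sqrt(159) (M = -2 + ((-4395 - 1091) + sqrt(67 + 92)) = -2 + (-5486 + sqrt(159)) = -5488 + sqrt(159) ≈ -5475.4)
F(-7, J) + M = 1/(2 + sqrt(119)) + (-5488 + sqrt(159)) = -5488 + sqrt(159) + 1/(2 + sqrt(119))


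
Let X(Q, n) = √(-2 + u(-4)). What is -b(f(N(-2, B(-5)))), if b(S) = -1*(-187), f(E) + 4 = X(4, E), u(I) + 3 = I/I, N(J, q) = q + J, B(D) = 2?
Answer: -187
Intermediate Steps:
N(J, q) = J + q
u(I) = -2 (u(I) = -3 + I/I = -3 + 1 = -2)
X(Q, n) = 2*I (X(Q, n) = √(-2 - 2) = √(-4) = 2*I)
f(E) = -4 + 2*I
b(S) = 187
-b(f(N(-2, B(-5)))) = -1*187 = -187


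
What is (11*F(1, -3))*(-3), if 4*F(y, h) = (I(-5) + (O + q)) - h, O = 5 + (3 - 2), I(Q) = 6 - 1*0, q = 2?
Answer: -561/4 ≈ -140.25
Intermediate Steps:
I(Q) = 6 (I(Q) = 6 + 0 = 6)
O = 6 (O = 5 + 1 = 6)
F(y, h) = 7/2 - h/4 (F(y, h) = ((6 + (6 + 2)) - h)/4 = ((6 + 8) - h)/4 = (14 - h)/4 = 7/2 - h/4)
(11*F(1, -3))*(-3) = (11*(7/2 - ¼*(-3)))*(-3) = (11*(7/2 + ¾))*(-3) = (11*(17/4))*(-3) = (187/4)*(-3) = -561/4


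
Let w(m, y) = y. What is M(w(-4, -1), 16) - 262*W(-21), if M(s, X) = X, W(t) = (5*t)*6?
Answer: 165076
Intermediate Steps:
W(t) = 30*t
M(w(-4, -1), 16) - 262*W(-21) = 16 - 7860*(-21) = 16 - 262*(-630) = 16 + 165060 = 165076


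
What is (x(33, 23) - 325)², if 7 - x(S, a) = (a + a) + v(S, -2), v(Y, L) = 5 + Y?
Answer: 161604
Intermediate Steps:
x(S, a) = 2 - S - 2*a (x(S, a) = 7 - ((a + a) + (5 + S)) = 7 - (2*a + (5 + S)) = 7 - (5 + S + 2*a) = 7 + (-5 - S - 2*a) = 2 - S - 2*a)
(x(33, 23) - 325)² = ((2 - 1*33 - 2*23) - 325)² = ((2 - 33 - 46) - 325)² = (-77 - 325)² = (-402)² = 161604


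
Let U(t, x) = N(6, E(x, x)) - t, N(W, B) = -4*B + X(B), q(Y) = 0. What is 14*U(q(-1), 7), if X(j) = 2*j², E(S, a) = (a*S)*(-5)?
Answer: 1694420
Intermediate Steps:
E(S, a) = -5*S*a (E(S, a) = (S*a)*(-5) = -5*S*a)
N(W, B) = -4*B + 2*B²
U(t, x) = -t - 10*x²*(-2 - 5*x²) (U(t, x) = 2*(-5*x*x)*(-2 - 5*x*x) - t = 2*(-5*x²)*(-2 - 5*x²) - t = -10*x²*(-2 - 5*x²) - t = -t - 10*x²*(-2 - 5*x²))
14*U(q(-1), 7) = 14*(-1*0 + 20*7² + 50*7⁴) = 14*(0 + 20*49 + 50*2401) = 14*(0 + 980 + 120050) = 14*121030 = 1694420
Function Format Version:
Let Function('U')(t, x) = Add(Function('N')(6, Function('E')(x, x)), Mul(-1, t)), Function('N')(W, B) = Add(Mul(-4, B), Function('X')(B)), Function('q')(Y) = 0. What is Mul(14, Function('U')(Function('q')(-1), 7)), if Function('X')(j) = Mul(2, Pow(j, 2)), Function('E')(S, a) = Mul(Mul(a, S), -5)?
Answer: 1694420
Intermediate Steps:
Function('E')(S, a) = Mul(-5, S, a) (Function('E')(S, a) = Mul(Mul(S, a), -5) = Mul(-5, S, a))
Function('N')(W, B) = Add(Mul(-4, B), Mul(2, Pow(B, 2)))
Function('U')(t, x) = Add(Mul(-1, t), Mul(-10, Pow(x, 2), Add(-2, Mul(-5, Pow(x, 2))))) (Function('U')(t, x) = Add(Mul(2, Mul(-5, x, x), Add(-2, Mul(-5, x, x))), Mul(-1, t)) = Add(Mul(2, Mul(-5, Pow(x, 2)), Add(-2, Mul(-5, Pow(x, 2)))), Mul(-1, t)) = Add(Mul(-10, Pow(x, 2), Add(-2, Mul(-5, Pow(x, 2)))), Mul(-1, t)) = Add(Mul(-1, t), Mul(-10, Pow(x, 2), Add(-2, Mul(-5, Pow(x, 2))))))
Mul(14, Function('U')(Function('q')(-1), 7)) = Mul(14, Add(Mul(-1, 0), Mul(20, Pow(7, 2)), Mul(50, Pow(7, 4)))) = Mul(14, Add(0, Mul(20, 49), Mul(50, 2401))) = Mul(14, Add(0, 980, 120050)) = Mul(14, 121030) = 1694420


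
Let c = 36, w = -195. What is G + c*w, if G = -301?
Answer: -7321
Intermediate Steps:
G + c*w = -301 + 36*(-195) = -301 - 7020 = -7321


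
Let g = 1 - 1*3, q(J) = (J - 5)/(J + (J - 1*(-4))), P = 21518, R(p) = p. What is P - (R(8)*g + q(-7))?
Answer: 107664/5 ≈ 21533.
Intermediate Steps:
q(J) = (-5 + J)/(4 + 2*J) (q(J) = (-5 + J)/(J + (J + 4)) = (-5 + J)/(J + (4 + J)) = (-5 + J)/(4 + 2*J))
g = -2 (g = 1 - 3 = -2)
P - (R(8)*g + q(-7)) = 21518 - (8*(-2) + (-5 - 7)/(2*(2 - 7))) = 21518 - (-16 + (½)*(-12)/(-5)) = 21518 - (-16 + (½)*(-⅕)*(-12)) = 21518 - (-16 + 6/5) = 21518 - 1*(-74/5) = 21518 + 74/5 = 107664/5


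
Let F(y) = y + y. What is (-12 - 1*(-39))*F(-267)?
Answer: -14418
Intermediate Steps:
F(y) = 2*y
(-12 - 1*(-39))*F(-267) = (-12 - 1*(-39))*(2*(-267)) = (-12 + 39)*(-534) = 27*(-534) = -14418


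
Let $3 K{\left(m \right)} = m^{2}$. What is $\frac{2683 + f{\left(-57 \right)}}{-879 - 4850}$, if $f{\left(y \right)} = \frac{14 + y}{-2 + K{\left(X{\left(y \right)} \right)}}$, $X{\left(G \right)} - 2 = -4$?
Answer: $- \frac{5495}{11458} \approx -0.47958$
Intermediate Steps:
$X{\left(G \right)} = -2$ ($X{\left(G \right)} = 2 - 4 = -2$)
$K{\left(m \right)} = \frac{m^{2}}{3}$
$f{\left(y \right)} = -21 - \frac{3 y}{2}$ ($f{\left(y \right)} = \frac{14 + y}{-2 + \frac{\left(-2\right)^{2}}{3}} = \frac{14 + y}{-2 + \frac{1}{3} \cdot 4} = \frac{14 + y}{-2 + \frac{4}{3}} = \frac{14 + y}{- \frac{2}{3}} = \left(14 + y\right) \left(- \frac{3}{2}\right) = -21 - \frac{3 y}{2}$)
$\frac{2683 + f{\left(-57 \right)}}{-879 - 4850} = \frac{2683 - - \frac{129}{2}}{-879 - 4850} = \frac{2683 + \left(-21 + \frac{171}{2}\right)}{-5729} = \left(2683 + \frac{129}{2}\right) \left(- \frac{1}{5729}\right) = \frac{5495}{2} \left(- \frac{1}{5729}\right) = - \frac{5495}{11458}$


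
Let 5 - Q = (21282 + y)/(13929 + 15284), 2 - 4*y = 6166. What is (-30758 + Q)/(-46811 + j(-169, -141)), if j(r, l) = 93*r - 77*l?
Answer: 898407130/1509464923 ≈ 0.59518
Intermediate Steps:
y = -1541 (y = 1/2 - 1/4*6166 = 1/2 - 3083/2 = -1541)
Q = 126324/29213 (Q = 5 - (21282 - 1541)/(13929 + 15284) = 5 - 19741/29213 = 126324/29213 ≈ 4.3242)
j(r, l) = -77*l + 93*r
(-30758 + Q)/(-46811 + j(-169, -141)) = (-30758 + 126324/29213)/(-46811 + (-77*(-141) + 93*(-169))) = -898407130/(29213*(-46811 + (10857 - 15717))) = -898407130/(29213*(-46811 - 4860)) = -898407130/29213/(-51671) = -898407130/29213*(-1/51671) = 898407130/1509464923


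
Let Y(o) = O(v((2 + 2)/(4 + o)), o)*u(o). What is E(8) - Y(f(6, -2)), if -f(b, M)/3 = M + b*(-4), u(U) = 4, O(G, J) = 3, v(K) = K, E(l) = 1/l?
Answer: -95/8 ≈ -11.875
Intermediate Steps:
f(b, M) = -3*M + 12*b (f(b, M) = -3*(M + b*(-4)) = -3*(M - 4*b) = -3*M + 12*b)
Y(o) = 12 (Y(o) = 3*4 = 12)
E(8) - Y(f(6, -2)) = 1/8 - 1*12 = ⅛ - 12 = -95/8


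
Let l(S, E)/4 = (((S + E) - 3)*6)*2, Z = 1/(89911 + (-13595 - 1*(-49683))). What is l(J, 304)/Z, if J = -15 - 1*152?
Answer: 810425568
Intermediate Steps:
Z = 1/125999 (Z = 1/(89911 + (-13595 + 49683)) = 1/(89911 + 36088) = 1/125999 ≈ 7.9366e-6)
J = -167 (J = -15 - 152 = -167)
l(S, E) = -144 + 48*E + 48*S (l(S, E) = 4*((((S + E) - 3)*6)*2) = 4*((((E + S) - 3)*6)*2) = 4*(((-3 + E + S)*6)*2) = 4*((-18 + 6*E + 6*S)*2) = 4*(-36 + 12*E + 12*S) = -144 + 48*E + 48*S)
l(J, 304)/Z = (-144 + 48*304 + 48*(-167))/(1/125999) = (-144 + 14592 - 8016)*125999 = 6432*125999 = 810425568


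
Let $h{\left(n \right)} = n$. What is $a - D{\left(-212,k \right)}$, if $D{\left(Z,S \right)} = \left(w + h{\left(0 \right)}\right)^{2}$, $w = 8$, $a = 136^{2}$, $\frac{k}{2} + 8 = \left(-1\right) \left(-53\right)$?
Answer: $18432$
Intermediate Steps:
$k = 90$ ($k = -16 + 2 \left(\left(-1\right) \left(-53\right)\right) = -16 + 2 \cdot 53 = -16 + 106 = 90$)
$a = 18496$
$D{\left(Z,S \right)} = 64$ ($D{\left(Z,S \right)} = \left(8 + 0\right)^{2} = 8^{2} = 64$)
$a - D{\left(-212,k \right)} = 18496 - 64 = 18432$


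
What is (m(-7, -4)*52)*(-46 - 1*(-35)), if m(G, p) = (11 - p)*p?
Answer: 34320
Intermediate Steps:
m(G, p) = p*(11 - p)
(m(-7, -4)*52)*(-46 - 1*(-35)) = (-4*(11 - 1*(-4))*52)*(-46 - 1*(-35)) = (-4*(11 + 4)*52)*(-46 + 35) = (-4*15*52)*(-11) = -60*52*(-11) = -3120*(-11) = 34320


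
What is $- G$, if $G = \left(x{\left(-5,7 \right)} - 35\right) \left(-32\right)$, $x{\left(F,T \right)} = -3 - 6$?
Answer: $-1408$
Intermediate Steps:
$x{\left(F,T \right)} = -9$ ($x{\left(F,T \right)} = -3 - 6 = -9$)
$G = 1408$ ($G = \left(-9 - 35\right) \left(-32\right) = \left(-44\right) \left(-32\right) = 1408$)
$- G = \left(-1\right) 1408 = -1408$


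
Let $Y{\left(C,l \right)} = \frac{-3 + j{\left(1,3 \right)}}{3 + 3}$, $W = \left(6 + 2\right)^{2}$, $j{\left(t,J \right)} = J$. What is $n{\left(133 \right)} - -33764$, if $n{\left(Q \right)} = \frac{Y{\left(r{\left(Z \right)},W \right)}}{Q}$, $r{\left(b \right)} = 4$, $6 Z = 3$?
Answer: $33764$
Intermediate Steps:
$Z = \frac{1}{2}$ ($Z = \frac{1}{6} \cdot 3 = \frac{1}{2} \approx 0.5$)
$W = 64$ ($W = 8^{2} = 64$)
$Y{\left(C,l \right)} = 0$ ($Y{\left(C,l \right)} = \frac{-3 + 3}{3 + 3} = \frac{0}{6} = 0 \cdot \frac{1}{6} = 0$)
$n{\left(Q \right)} = 0$ ($n{\left(Q \right)} = \frac{0}{Q} = 0$)
$n{\left(133 \right)} - -33764 = 0 - -33764 = 0 + 33764 = 33764$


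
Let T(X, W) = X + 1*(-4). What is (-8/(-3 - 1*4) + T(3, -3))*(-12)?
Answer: -12/7 ≈ -1.7143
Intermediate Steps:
T(X, W) = -4 + X (T(X, W) = X - 4 = -4 + X)
(-8/(-3 - 1*4) + T(3, -3))*(-12) = (-8/(-3 - 1*4) + (-4 + 3))*(-12) = (-8/(-3 - 4) - 1)*(-12) = (-8/(-7) - 1)*(-12) = (-8*(-1/7) - 1)*(-12) = (8/7 - 1)*(-12) = (1/7)*(-12) = -12/7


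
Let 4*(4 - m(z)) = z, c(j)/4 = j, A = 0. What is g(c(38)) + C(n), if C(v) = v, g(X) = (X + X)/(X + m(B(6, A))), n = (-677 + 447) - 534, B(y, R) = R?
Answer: -29720/39 ≈ -762.05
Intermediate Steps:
n = -764 (n = -230 - 534 = -764)
c(j) = 4*j
m(z) = 4 - z/4
g(X) = 2*X/(4 + X) (g(X) = (X + X)/(X + (4 - ¼*0)) = (2*X)/(X + (4 + 0)) = (2*X)/(X + 4) = (2*X)/(4 + X) = 2*X/(4 + X))
g(c(38)) + C(n) = 2*(4*38)/(4 + 4*38) - 764 = 2*152/(4 + 152) - 764 = 2*152/156 - 764 = 2*152*(1/156) - 764 = 76/39 - 764 = -29720/39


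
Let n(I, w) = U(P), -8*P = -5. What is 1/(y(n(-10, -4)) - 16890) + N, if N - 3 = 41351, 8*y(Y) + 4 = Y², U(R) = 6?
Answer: 698303643/16886 ≈ 41354.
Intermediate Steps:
P = 5/8 (P = -⅛*(-5) = 5/8 ≈ 0.62500)
n(I, w) = 6
y(Y) = -½ + Y²/8
N = 41354 (N = 3 + 41351 = 41354)
1/(y(n(-10, -4)) - 16890) + N = 1/((-½ + (⅛)*6²) - 16890) + 41354 = 1/((-½ + (⅛)*36) - 16890) + 41354 = 1/((-½ + 9/2) - 16890) + 41354 = 1/(4 - 16890) + 41354 = 1/(-16886) + 41354 = -1/16886 + 41354 = 698303643/16886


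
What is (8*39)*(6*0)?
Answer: 0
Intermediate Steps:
(8*39)*(6*0) = 312*0 = 0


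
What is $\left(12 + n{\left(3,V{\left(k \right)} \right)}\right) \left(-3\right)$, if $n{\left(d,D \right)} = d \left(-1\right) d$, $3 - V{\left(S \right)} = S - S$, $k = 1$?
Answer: $-9$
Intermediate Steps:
$V{\left(S \right)} = 3$ ($V{\left(S \right)} = 3 - \left(S - S\right) = 3 - 0 = 3 + 0 = 3$)
$n{\left(d,D \right)} = - d^{2}$ ($n{\left(d,D \right)} = - d d = - d^{2}$)
$\left(12 + n{\left(3,V{\left(k \right)} \right)}\right) \left(-3\right) = \left(12 - 3^{2}\right) \left(-3\right) = \left(12 - 9\right) \left(-3\right) = 3 \left(-3\right) = -9$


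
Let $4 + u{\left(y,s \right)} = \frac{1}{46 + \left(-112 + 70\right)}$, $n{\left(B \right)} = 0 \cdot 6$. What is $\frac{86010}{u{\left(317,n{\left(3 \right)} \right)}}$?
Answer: $-22936$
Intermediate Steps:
$n{\left(B \right)} = 0$
$u{\left(y,s \right)} = - \frac{15}{4}$ ($u{\left(y,s \right)} = -4 + \frac{1}{46 + \left(-112 + 70\right)} = -4 + \frac{1}{46 - 42} = -4 + \frac{1}{4} = - \frac{15}{4}$)
$\frac{86010}{u{\left(317,n{\left(3 \right)} \right)}} = \frac{86010}{- \frac{15}{4}} = 86010 \left(- \frac{4}{15}\right) = -22936$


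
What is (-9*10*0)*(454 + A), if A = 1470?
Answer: 0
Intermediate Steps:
(-9*10*0)*(454 + A) = (-9*10*0)*(454 + 1470) = -90*0*1924 = 0*1924 = 0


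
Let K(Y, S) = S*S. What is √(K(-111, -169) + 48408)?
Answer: √76969 ≈ 277.43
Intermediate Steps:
K(Y, S) = S²
√(K(-111, -169) + 48408) = √((-169)² + 48408) = √(28561 + 48408) = √76969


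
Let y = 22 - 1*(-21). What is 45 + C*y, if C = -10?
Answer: -385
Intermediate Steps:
y = 43 (y = 22 + 21 = 43)
45 + C*y = 45 - 10*43 = 45 - 430 = -385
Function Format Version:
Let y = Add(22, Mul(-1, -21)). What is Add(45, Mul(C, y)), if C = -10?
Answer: -385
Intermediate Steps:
y = 43 (y = Add(22, 21) = 43)
Add(45, Mul(C, y)) = Add(45, Mul(-10, 43)) = Add(45, -430) = -385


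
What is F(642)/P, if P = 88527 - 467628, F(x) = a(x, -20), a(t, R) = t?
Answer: -2/1181 ≈ -0.0016935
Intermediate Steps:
F(x) = x
P = -379101
F(642)/P = 642/(-379101) = 642*(-1/379101) = -2/1181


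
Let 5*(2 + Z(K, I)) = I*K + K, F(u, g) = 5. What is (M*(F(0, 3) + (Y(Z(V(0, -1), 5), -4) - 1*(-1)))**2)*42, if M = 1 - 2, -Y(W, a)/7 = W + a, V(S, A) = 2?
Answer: -1022112/25 ≈ -40885.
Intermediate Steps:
Z(K, I) = -2 + K/5 + I*K/5 (Z(K, I) = -2 + (I*K + K)/5 = -2 + (K + I*K)/5 = -2 + (K/5 + I*K/5) = -2 + K/5 + I*K/5)
Y(W, a) = -7*W - 7*a (Y(W, a) = -7*(W + a) = -7*W - 7*a)
M = -1
(M*(F(0, 3) + (Y(Z(V(0, -1), 5), -4) - 1*(-1)))**2)*42 = -(5 + ((-7*(-2 + (1/5)*2 + (1/5)*5*2) - 7*(-4)) - 1*(-1)))**2*42 = -(5 + ((-7*(-2 + 2/5 + 2) + 28) + 1))**2*42 = -(5 + ((-7*2/5 + 28) + 1))**2*42 = -(5 + ((-14/5 + 28) + 1))**2*42 = -(5 + (126/5 + 1))**2*42 = -(5 + 131/5)**2*42 = -(156/5)**2*42 = -1*24336/25*42 = -24336/25*42 = -1022112/25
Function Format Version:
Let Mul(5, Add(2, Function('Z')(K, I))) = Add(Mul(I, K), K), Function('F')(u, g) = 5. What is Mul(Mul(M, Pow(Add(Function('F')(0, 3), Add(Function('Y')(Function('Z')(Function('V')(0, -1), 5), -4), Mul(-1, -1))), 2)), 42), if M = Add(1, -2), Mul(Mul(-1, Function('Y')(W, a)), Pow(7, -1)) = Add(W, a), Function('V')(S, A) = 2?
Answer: Rational(-1022112, 25) ≈ -40885.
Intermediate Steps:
Function('Z')(K, I) = Add(-2, Mul(Rational(1, 5), K), Mul(Rational(1, 5), I, K)) (Function('Z')(K, I) = Add(-2, Mul(Rational(1, 5), Add(Mul(I, K), K))) = Add(-2, Mul(Rational(1, 5), Add(K, Mul(I, K)))) = Add(-2, Add(Mul(Rational(1, 5), K), Mul(Rational(1, 5), I, K))) = Add(-2, Mul(Rational(1, 5), K), Mul(Rational(1, 5), I, K)))
Function('Y')(W, a) = Add(Mul(-7, W), Mul(-7, a)) (Function('Y')(W, a) = Mul(-7, Add(W, a)) = Add(Mul(-7, W), Mul(-7, a)))
M = -1
Mul(Mul(M, Pow(Add(Function('F')(0, 3), Add(Function('Y')(Function('Z')(Function('V')(0, -1), 5), -4), Mul(-1, -1))), 2)), 42) = Mul(Mul(-1, Pow(Add(5, Add(Add(Mul(-7, Add(-2, Mul(Rational(1, 5), 2), Mul(Rational(1, 5), 5, 2))), Mul(-7, -4)), Mul(-1, -1))), 2)), 42) = Mul(Mul(-1, Pow(Add(5, Add(Add(Mul(-7, Add(-2, Rational(2, 5), 2)), 28), 1)), 2)), 42) = Mul(Mul(-1, Pow(Add(5, Add(Add(Mul(-7, Rational(2, 5)), 28), 1)), 2)), 42) = Mul(Mul(-1, Pow(Add(5, Add(Add(Rational(-14, 5), 28), 1)), 2)), 42) = Mul(Mul(-1, Pow(Add(5, Add(Rational(126, 5), 1)), 2)), 42) = Mul(Mul(-1, Pow(Add(5, Rational(131, 5)), 2)), 42) = Mul(Mul(-1, Pow(Rational(156, 5), 2)), 42) = Mul(Mul(-1, Rational(24336, 25)), 42) = Mul(Rational(-24336, 25), 42) = Rational(-1022112, 25)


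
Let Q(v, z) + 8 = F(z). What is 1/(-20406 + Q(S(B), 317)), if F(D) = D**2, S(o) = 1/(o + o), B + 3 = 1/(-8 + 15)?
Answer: 1/80075 ≈ 1.2488e-5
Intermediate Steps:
B = -20/7 (B = -3 + 1/(-8 + 15) = -3 + 1/7 = -20/7 ≈ -2.8571)
S(o) = 1/(2*o)
Q(v, z) = -8 + z**2
1/(-20406 + Q(S(B), 317)) = 1/(-20406 + (-8 + 317**2)) = 1/(-20406 + (-8 + 100489)) = 1/(-20406 + 100481) = 1/80075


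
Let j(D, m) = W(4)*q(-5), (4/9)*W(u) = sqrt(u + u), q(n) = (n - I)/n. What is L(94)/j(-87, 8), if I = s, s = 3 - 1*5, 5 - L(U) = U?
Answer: -445*sqrt(2)/27 ≈ -23.308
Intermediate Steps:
L(U) = 5 - U
s = -2 (s = 3 - 5 = -2)
I = -2
q(n) = (2 + n)/n (q(n) = (n - 1*(-2))/n = (n + 2)/n = (2 + n)/n)
W(u) = 9*sqrt(2)*sqrt(u)/4 (W(u) = 9*sqrt(u + u)/4 = 9*sqrt(2*u)/4 = 9*(sqrt(2)*sqrt(u))/4 = 9*sqrt(2)*sqrt(u)/4)
j(D, m) = 27*sqrt(2)/10 (j(D, m) = (9*sqrt(2)*sqrt(4)/4)*((2 - 5)/(-5)) = ((9/4)*sqrt(2)*2)*(-1/5*(-3)) = (9*sqrt(2)/2)*(3/5) = 27*sqrt(2)/10)
L(94)/j(-87, 8) = (5 - 1*94)/((27*sqrt(2)/10)) = (5 - 94)*(5*sqrt(2)/27) = -445*sqrt(2)/27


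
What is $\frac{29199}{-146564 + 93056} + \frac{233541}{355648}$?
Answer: $\frac{175978823}{1585834432} \approx 0.11097$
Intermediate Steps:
$\frac{29199}{-146564 + 93056} + \frac{233541}{355648} = \frac{29199}{-53508} + 233541 \cdot \frac{1}{355648} = 29199 \left(- \frac{1}{53508}\right) + \frac{233541}{355648} = - \frac{9733}{17836} + \frac{233541}{355648} = \frac{175978823}{1585834432}$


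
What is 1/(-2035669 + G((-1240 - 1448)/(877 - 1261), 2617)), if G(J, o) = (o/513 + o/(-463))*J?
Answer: -237519/483510981161 ≈ -4.9124e-7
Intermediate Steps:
G(J, o) = -50*J*o/237519 (G(J, o) = (o*(1/513) + o*(-1/463))*J = (o/513 - o/463)*J = (-50*o/237519)*J = -50*J*o/237519)
1/(-2035669 + G((-1240 - 1448)/(877 - 1261), 2617)) = 1/(-2035669 - 50/237519*(-1240 - 1448)/(877 - 1261)*2617) = 1/(-2035669 - 50/237519*(-2688/(-384))*2617) = 1/(-2035669 - 50/237519*(-2688*(-1/384))*2617) = 1/(-2035669 - 50/237519*7*2617) = 1/(-2035669 - 915950/237519) = 1/(-483510981161/237519) = -237519/483510981161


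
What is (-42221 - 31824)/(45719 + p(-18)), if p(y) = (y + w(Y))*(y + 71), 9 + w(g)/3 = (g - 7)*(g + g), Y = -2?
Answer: -74045/49058 ≈ -1.5093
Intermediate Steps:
w(g) = -27 + 6*g*(-7 + g) (w(g) = -27 + 3*((g - 7)*(g + g)) = -27 + 3*((-7 + g)*(2*g)) = -27 + 3*(2*g*(-7 + g)) = -27 + 6*g*(-7 + g))
p(y) = (71 + y)*(81 + y) (p(y) = (y + (-27 - 42*(-2) + 6*(-2)**2))*(y + 71) = (y + (-27 + 84 + 6*4))*(71 + y) = (y + (-27 + 84 + 24))*(71 + y) = (y + 81)*(71 + y) = (81 + y)*(71 + y) = (71 + y)*(81 + y))
(-42221 - 31824)/(45719 + p(-18)) = (-42221 - 31824)/(45719 + (5751 + (-18)**2 + 152*(-18))) = -74045/(45719 + (5751 + 324 - 2736)) = -74045/(45719 + 3339) = -74045/49058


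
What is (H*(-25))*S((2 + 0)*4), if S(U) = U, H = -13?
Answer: 2600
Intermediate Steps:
(H*(-25))*S((2 + 0)*4) = (-13*(-25))*((2 + 0)*4) = 325*(2*4) = 325*8 = 2600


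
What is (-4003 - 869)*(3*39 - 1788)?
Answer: 8141112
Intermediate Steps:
(-4003 - 869)*(3*39 - 1788) = -4872*(117 - 1788) = -4872*(-1671) = 8141112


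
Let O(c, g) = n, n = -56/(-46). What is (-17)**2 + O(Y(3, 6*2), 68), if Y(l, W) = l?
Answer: 6675/23 ≈ 290.22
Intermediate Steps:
n = 28/23 (n = -56*(-1/46) = 28/23 ≈ 1.2174)
O(c, g) = 28/23
(-17)**2 + O(Y(3, 6*2), 68) = (-17)**2 + 28/23 = 289 + 28/23 = 6675/23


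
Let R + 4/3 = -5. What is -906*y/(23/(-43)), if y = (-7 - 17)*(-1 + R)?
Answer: 6856608/23 ≈ 2.9811e+5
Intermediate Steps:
R = -19/3 (R = -4/3 - 5 = -19/3 ≈ -6.3333)
y = 176 (y = (-7 - 17)*(-1 - 19/3) = -24*(-22/3) = 176)
-906*y/(23/(-43)) = -159456/(23/(-43)) = -159456/(23*(-1/43)) = -159456/(-23/43) = -159456*(-43)/23 = -906*(-7568/23) = 6856608/23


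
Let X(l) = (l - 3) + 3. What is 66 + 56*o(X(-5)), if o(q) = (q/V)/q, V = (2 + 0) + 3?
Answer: 386/5 ≈ 77.200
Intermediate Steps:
X(l) = l (X(l) = (-3 + l) + 3 = l)
V = 5 (V = 2 + 3 = 5)
o(q) = ⅕ (o(q) = (q/5)/q = ⅕)
66 + 56*o(X(-5)) = 66 + 56*(⅕) = 66 + 56/5 = 386/5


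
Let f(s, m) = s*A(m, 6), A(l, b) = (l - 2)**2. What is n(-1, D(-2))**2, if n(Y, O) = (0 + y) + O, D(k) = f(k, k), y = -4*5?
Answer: 2704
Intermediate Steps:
y = -20
A(l, b) = (-2 + l)**2
f(s, m) = s*(-2 + m)**2
D(k) = k*(-2 + k)**2
n(Y, O) = -20 + O (n(Y, O) = (0 - 20) + O = -20 + O)
n(-1, D(-2))**2 = (-20 - 2*(-2 - 2)**2)**2 = (-20 - 2*(-4)**2)**2 = (-20 - 2*16)**2 = (-20 - 32)**2 = (-52)**2 = 2704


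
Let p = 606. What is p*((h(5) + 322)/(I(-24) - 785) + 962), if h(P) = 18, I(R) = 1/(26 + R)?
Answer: 304756996/523 ≈ 5.8271e+5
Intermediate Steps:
p*((h(5) + 322)/(I(-24) - 785) + 962) = 606*((18 + 322)/(1/(26 - 24) - 785) + 962) = 606*(340/(1/2 - 785) + 962) = 606*(340/(½ - 785) + 962) = 606*(340/(-1569/2) + 962) = 606*(340*(-2/1569) + 962) = 606*(-680/1569 + 962) = 606*(1508698/1569) = 304756996/523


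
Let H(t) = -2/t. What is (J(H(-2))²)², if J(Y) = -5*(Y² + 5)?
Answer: 810000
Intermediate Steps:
J(Y) = -25 - 5*Y² (J(Y) = -5*(5 + Y²) = -25 - 5*Y²)
(J(H(-2))²)² = ((-25 - 5*1²)²)² = ((-25 - 5*1)²)² = ((-25 - 5)²)² = ((-30)²)² = 900² = 810000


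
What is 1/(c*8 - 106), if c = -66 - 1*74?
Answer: -1/1226 ≈ -0.00081566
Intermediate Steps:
c = -140 (c = -66 - 74 = -140)
1/(c*8 - 106) = 1/(-140*8 - 106) = 1/(-1120 - 106) = 1/(-1226) = -1/1226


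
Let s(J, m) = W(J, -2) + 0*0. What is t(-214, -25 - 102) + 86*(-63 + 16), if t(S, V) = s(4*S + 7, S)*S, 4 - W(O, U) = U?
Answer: -5326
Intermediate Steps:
W(O, U) = 4 - U
s(J, m) = 6 (s(J, m) = (4 - 1*(-2)) + 0*0 = (4 + 2) + 0 = 6 + 0 = 6)
t(S, V) = 6*S
t(-214, -25 - 102) + 86*(-63 + 16) = 6*(-214) + 86*(-63 + 16) = -1284 + 86*(-47) = -1284 - 4042 = -5326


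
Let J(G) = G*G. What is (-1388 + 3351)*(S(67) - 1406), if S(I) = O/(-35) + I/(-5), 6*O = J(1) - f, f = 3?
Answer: -292557668/105 ≈ -2.7863e+6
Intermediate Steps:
J(G) = G²
O = -⅓ (O = (1² - 1*3)/6 = (1 - 3)/6 = (⅙)*(-2) = -⅓ ≈ -0.33333)
S(I) = 1/105 - I/5 (S(I) = -⅓/(-35) + I/(-5) = -⅓*(-1/35) + I*(-⅕) = 1/105 - I/5)
(-1388 + 3351)*(S(67) - 1406) = (-1388 + 3351)*((1/105 - ⅕*67) - 1406) = 1963*((1/105 - 67/5) - 1406) = 1963*(-1406/105 - 1406) = 1963*(-149036/105) = -292557668/105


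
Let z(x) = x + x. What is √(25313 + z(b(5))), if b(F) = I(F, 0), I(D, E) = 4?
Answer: √25321 ≈ 159.13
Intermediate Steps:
b(F) = 4
z(x) = 2*x
√(25313 + z(b(5))) = √(25313 + 2*4) = √(25313 + 8) = √25321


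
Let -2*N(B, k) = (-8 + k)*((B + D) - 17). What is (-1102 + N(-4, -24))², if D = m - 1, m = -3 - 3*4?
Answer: 2869636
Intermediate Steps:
m = -15 (m = -3 - 12 = -15)
D = -16 (D = -15 - 1 = -16)
N(B, k) = -(-33 + B)*(-8 + k)/2 (N(B, k) = -(-8 + k)*((B - 16) - 17)/2 = -(-8 + k)*((-16 + B) - 17)/2 = -(-8 + k)*(-33 + B)/2 = -(-33 + B)*(-8 + k)/2)
(-1102 + N(-4, -24))² = (-1102 + (-132 + 4*(-4) + (33/2)*(-24) - ½*(-4)*(-24)))² = (-1102 + (-132 - 16 - 396 - 48))² = (-1102 - 592)² = (-1694)² = 2869636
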